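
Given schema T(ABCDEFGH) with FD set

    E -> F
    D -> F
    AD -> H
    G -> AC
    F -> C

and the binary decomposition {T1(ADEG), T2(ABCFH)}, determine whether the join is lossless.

No

Common attributes: T1 ∩ T2 = {A}.
No dependency enlarges {A}, so (A)⁺ = {A}.
The closure contains neither all of T1 = {ADEG} nor all of T2 = {ABCFH}, so the common attributes are not a superkey of either fragment. The join is lossy.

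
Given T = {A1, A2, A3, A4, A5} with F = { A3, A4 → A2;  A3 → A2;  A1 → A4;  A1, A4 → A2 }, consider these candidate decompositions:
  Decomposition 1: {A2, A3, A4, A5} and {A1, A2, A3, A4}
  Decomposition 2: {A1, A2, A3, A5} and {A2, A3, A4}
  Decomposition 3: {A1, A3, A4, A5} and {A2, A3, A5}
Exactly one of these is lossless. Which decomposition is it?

Decomposition 1: common = {A2, A3, A4}, closure = {A2, A3, A4} → lossy.
Decomposition 2: common = {A2, A3}, closure = {A2, A3} → lossy.
Decomposition 3: common = {A3, A5}, closure = {A2, A3, A5} → lossless.

Decomposition 3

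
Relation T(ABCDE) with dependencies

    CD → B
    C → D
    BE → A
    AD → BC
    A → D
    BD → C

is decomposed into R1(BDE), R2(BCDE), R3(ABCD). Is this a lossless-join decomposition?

Chase test. Columns are ABCDE; row i has aⱼ where attribute j ∈ Ri, else bᵢⱼ.
Initial tableau (one row per fragment):
  row 1: b11 a2 b13 a4 a5
  row 2: b21 a2 a3 a4 a5
  row 3: a1 a2 a3 a4 b35
Rows 1 and 2 agree on BE; apply BE→A and equate their A entries.
Rows 1 and 2 agree on AD; apply AD→BC and equate their BC entries.
No row becomes fully distinguished — the join is lossy.

No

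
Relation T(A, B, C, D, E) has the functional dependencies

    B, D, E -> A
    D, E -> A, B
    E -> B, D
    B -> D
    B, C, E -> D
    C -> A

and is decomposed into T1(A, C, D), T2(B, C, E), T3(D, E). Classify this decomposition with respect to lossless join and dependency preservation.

Lossless test (chase): Rows 2 and 3 agree on E; apply E→B, D and equate their B, D entries. Rows 1 and 2 agree on C; apply C→A and equate their A entries. Rows 2 and 3 agree on B, D, E; apply B, D, E→A and equate their A entries. Row 2 is now all distinguished symbols — the join is lossless.
Dependency preservation: the restricted closure of {B, D, E} across the fragments never reaches {A}, so B, D, E → A cannot be enforced without a join — not preserved.

lossless but not dependency-preserving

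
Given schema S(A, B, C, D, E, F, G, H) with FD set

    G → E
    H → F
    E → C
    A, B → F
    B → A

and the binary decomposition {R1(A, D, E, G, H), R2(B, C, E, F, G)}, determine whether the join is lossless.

No

Common attributes: R1 ∩ R2 = {E, G}.
Closure of {E, G}: E → C applies, adding C. So (E, G)⁺ = {C, E, G}.
The closure contains neither all of R1 = {A, D, E, G, H} nor all of R2 = {B, C, E, F, G}, so the common attributes are not a superkey of either fragment. The join is lossy.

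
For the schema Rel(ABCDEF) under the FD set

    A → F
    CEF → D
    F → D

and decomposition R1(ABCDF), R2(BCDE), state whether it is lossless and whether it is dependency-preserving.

lossy but dependency-preserving

Lossless test: (BCD)⁺ = {BCD}, which is a superkey of neither fragment — lossy.
Dependency preservation: CEF → D is not contained in any single fragment, but the restricted closure of its left-hand side across the fragments still reaches the right-hand side; the remaining FDs each lie inside some fragment. All dependencies are preserved.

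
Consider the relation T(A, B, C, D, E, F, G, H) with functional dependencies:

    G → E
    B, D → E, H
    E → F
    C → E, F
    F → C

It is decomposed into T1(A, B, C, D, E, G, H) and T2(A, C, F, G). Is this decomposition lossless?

Yes

Common attributes: T1 ∩ T2 = {A, C, G}.
Closure of {A, C, G}: G → E applies, adding E; E → F applies, adding F. So (A, C, G)⁺ = {A, C, E, F, G}.
This closure contains every attribute of T2, so T1 ∩ T2 → T2. The join is lossless.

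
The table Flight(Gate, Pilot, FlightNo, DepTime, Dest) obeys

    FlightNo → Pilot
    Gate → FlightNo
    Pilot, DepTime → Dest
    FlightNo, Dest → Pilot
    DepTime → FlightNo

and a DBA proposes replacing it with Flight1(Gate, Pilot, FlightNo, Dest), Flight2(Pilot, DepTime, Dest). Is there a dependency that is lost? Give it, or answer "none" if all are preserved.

DepTime → FlightNo

Check DepTime → FlightNo: no single fragment contains all of {FlightNo, DepTime}, and the restricted closure of {DepTime} across the fragments never reaches {FlightNo}.
FlightNo → Pilot is preserved.
Gate → FlightNo is preserved.
Pilot, DepTime → Dest is preserved.
FlightNo, Dest → Pilot is preserved.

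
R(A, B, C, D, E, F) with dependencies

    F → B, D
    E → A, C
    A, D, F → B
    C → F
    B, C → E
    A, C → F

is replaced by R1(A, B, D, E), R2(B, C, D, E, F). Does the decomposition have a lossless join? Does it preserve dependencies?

lossless and dependency-preserving

Lossless test: (B, D, E)⁺ = {A, B, C, D, E, F}, which contains all of one fragment — lossless.
Dependency preservation: E → A, C; A, D, F → B; A, C → F are not contained in any single fragment, but the restricted closure of each left-hand side across the fragments still reaches the right-hand side; the remaining FDs each lie inside some fragment. All dependencies are preserved.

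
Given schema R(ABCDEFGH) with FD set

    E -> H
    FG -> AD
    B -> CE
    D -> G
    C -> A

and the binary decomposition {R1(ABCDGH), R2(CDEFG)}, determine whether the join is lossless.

Common attributes: R1 ∩ R2 = {CDG}.
Closure of {CDG}: C → A applies, adding A. So (CDG)⁺ = {ACDG}.
The closure contains neither all of R1 = {ABCDGH} nor all of R2 = {CDEFG}, so the common attributes are not a superkey of either fragment. The join is lossy.

No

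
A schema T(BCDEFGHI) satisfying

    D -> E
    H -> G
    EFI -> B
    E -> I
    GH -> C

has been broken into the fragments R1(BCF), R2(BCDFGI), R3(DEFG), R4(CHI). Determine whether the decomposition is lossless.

Chase test. Columns are BCDEFGHI; row i has aⱼ where attribute j ∈ Ri, else bᵢⱼ.
Initial tableau (one row per fragment):
  row 1: a1 a2 b13 b14 a5 b16 b17 b18
  row 2: a1 a2 a3 b24 a5 a6 b27 a8
  row 3: b31 b32 a3 a4 a5 a6 b37 b38
  row 4: b41 a2 b43 b44 b45 b46 a7 a8
Rows 2 and 3 agree on D; apply D→E and equate their E entries.
Rows 2 and 3 agree on E; apply E→I and equate their I entries.
Rows 2 and 3 agree on EFI; apply EFI→B and equate their B entries.
No row becomes fully distinguished — the join is lossy.

No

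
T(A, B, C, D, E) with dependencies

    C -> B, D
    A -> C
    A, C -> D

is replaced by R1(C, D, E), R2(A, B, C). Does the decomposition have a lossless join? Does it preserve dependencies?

Lossless test: (C)⁺ = {B, C, D}, which is a superkey of neither fragment — lossy.
Dependency preservation: C → B, D; A, C → D are not contained in any single fragment, but the restricted closure of each left-hand side across the fragments still reaches the right-hand side; the remaining FDs each lie inside some fragment. All dependencies are preserved.

lossy but dependency-preserving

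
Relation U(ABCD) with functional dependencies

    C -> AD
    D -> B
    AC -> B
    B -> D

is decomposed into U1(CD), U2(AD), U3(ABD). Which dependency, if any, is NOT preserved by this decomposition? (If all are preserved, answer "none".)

Check C → AD: no single fragment contains all of {ACD}, and the restricted closure of {C} across the fragments never reaches {AD}.
D → B is preserved.
AC → B is preserved.
B → D is preserved.

C -> AD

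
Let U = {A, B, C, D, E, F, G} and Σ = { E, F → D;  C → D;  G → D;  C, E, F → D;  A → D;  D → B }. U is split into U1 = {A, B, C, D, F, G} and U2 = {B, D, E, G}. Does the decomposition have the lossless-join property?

No

Common attributes: U1 ∩ U2 = {B, D, G}.
No dependency enlarges {B, D, G}, so (B, D, G)⁺ = {B, D, G}.
The closure contains neither all of U1 = {A, B, C, D, F, G} nor all of U2 = {B, D, E, G}, so the common attributes are not a superkey of either fragment. The join is lossy.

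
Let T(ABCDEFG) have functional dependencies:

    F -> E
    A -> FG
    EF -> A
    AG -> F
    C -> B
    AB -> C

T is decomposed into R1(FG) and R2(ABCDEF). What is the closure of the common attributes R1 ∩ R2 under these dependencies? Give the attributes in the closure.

AEFG

R1 ∩ R2 = {F}.
F → E applies, adding E
EF → A applies, adding A
A → FG applies, adding G
Closure: {AEFG}.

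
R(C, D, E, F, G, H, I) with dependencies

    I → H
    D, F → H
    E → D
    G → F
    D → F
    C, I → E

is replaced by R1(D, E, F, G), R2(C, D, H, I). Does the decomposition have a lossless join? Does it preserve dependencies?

lossy and not dependency-preserving

Lossless test: (D)⁺ = {D, F, H}, which is a superkey of neither fragment — lossy.
Dependency preservation: the restricted closure of {C, I} across the fragments never reaches {E}, so C, I → E cannot be enforced without a join — not preserved.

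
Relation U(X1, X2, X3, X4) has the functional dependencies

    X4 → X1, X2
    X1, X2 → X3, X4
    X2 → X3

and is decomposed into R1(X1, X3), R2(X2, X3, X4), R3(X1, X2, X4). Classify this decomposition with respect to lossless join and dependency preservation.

lossless and dependency-preserving

Lossless test (chase): Rows 2 and 3 agree on X4; apply X4→X1, X2 and equate their X1, X2 entries. Rows 2 and 3 agree on X1, X2; apply X1, X2→X3, X4 and equate their X3, X4 entries. Row 2 is now all distinguished symbols — the join is lossless.
Dependency preservation: X1, X2 → X3, X4 is not contained in any single fragment, but the restricted closure of its left-hand side across the fragments still reaches the right-hand side; the remaining FDs each lie inside some fragment. All dependencies are preserved.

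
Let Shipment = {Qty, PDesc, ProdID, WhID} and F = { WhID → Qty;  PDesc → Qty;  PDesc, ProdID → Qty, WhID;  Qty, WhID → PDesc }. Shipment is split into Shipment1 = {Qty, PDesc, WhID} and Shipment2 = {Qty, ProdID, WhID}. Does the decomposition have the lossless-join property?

Yes

Common attributes: Shipment1 ∩ Shipment2 = {Qty, WhID}.
Closure of {Qty, WhID}: Qty, WhID → PDesc applies, adding PDesc. So (Qty, WhID)⁺ = {Qty, PDesc, WhID}.
This closure contains every attribute of Shipment1, so Shipment1 ∩ Shipment2 → Shipment1. The join is lossless.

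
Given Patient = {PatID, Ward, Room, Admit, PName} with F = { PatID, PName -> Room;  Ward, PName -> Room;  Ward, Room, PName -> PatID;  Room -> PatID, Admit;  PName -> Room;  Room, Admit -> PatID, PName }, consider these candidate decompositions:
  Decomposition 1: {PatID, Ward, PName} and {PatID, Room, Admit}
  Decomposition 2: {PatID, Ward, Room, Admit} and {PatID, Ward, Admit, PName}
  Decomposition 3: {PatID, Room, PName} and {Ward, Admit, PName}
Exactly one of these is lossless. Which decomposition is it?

Decomposition 3

Decomposition 1: common = {PatID}, closure = {PatID} → lossy.
Decomposition 2: common = {PatID, Ward, Admit}, closure = {PatID, Ward, Admit} → lossy.
Decomposition 3: common = {PName}, closure = {PatID, Room, Admit, PName} → lossless.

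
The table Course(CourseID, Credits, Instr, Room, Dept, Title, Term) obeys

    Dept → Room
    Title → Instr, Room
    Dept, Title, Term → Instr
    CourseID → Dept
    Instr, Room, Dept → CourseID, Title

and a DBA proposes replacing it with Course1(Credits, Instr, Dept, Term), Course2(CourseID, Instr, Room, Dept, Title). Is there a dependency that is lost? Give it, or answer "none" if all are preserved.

Dept → Room lies within Course2.
Title → Instr, Room lies within Course2.
Dept, Title, Term → Instr: restricted closure across fragments reaches Instr.
CourseID → Dept lies within Course2.
Instr, Room, Dept → CourseID, Title lies within Course2.
Every dependency is enforceable on the fragments, so the decomposition is dependency-preserving.

none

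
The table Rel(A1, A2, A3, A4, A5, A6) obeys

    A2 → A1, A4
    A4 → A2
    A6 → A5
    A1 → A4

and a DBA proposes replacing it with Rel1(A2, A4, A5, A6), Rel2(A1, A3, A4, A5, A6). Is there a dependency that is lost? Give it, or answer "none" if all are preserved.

A2 → A1, A4: restricted closure across fragments reaches A1, A4.
A4 → A2 lies within Rel1.
A6 → A5 lies within Rel1.
A1 → A4 lies within Rel2.
Every dependency is enforceable on the fragments, so the decomposition is dependency-preserving.

none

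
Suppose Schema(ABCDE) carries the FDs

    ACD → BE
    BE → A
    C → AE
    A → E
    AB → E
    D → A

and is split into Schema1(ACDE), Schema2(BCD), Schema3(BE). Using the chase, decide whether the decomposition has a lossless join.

Chase test. Columns are ABCDE; row i has aⱼ where attribute j ∈ Schemai, else bᵢⱼ.
Initial tableau (one row per fragment):
  row 1: a1 b12 a3 a4 a5
  row 2: b21 a2 a3 a4 b25
  row 3: b31 a2 b33 b34 a5
Rows 1 and 2 agree on C; apply C→AE and equate their AE entries.
Rows 1 and 2 agree on ACD; apply ACD→BE and equate their BE entries.
Rows 1 and 3 agree on BE; apply BE→A and equate their A entries.
Row 1 is now all distinguished symbols — the join is lossless.

Yes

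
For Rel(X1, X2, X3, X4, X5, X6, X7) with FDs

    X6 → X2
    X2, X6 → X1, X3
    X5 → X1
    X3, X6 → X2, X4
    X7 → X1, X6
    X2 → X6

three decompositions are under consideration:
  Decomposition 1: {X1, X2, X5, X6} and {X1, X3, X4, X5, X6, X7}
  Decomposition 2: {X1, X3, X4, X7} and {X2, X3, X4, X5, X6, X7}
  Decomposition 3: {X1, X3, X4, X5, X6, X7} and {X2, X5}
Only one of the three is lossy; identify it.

Decomposition 1: common = {X1, X5, X6}, closure = {X1, X2, X3, X4, X5, X6} → lossless.
Decomposition 2: common = {X3, X4, X7}, closure = {X1, X2, X3, X4, X6, X7} → lossless.
Decomposition 3: common = {X5}, closure = {X1, X5} → lossy.

Decomposition 3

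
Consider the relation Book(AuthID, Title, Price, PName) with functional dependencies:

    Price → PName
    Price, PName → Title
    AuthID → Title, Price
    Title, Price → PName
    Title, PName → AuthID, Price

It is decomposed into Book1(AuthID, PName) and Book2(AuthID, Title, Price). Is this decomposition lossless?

Yes

Common attributes: Book1 ∩ Book2 = {AuthID}.
Closure of {AuthID}: AuthID → Title, Price applies, adding Title, Price; Title, Price → PName applies, adding PName. So (AuthID)⁺ = {AuthID, Title, Price, PName}.
This closure contains every attribute of Book1, so Book1 ∩ Book2 → Book1. The join is lossless.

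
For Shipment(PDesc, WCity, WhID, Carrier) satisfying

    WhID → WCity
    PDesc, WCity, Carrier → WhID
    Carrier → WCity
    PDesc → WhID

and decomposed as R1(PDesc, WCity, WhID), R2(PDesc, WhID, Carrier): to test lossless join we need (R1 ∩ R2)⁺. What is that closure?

R1 ∩ R2 = {PDesc, WhID}.
WhID → WCity applies, adding WCity
Closure: {PDesc, WCity, WhID}.

PDesc, WCity, WhID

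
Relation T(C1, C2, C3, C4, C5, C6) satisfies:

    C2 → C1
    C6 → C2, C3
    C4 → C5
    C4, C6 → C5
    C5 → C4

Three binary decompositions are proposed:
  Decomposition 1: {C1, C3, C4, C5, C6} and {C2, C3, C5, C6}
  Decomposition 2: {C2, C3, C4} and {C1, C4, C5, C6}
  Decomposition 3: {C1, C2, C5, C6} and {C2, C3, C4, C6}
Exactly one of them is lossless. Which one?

Decomposition 1: common = {C3, C5, C6}, closure = {C1, C2, C3, C4, C5, C6} → lossless.
Decomposition 2: common = {C4}, closure = {C4, C5} → lossy.
Decomposition 3: common = {C2, C6}, closure = {C1, C2, C3, C6} → lossy.

Decomposition 1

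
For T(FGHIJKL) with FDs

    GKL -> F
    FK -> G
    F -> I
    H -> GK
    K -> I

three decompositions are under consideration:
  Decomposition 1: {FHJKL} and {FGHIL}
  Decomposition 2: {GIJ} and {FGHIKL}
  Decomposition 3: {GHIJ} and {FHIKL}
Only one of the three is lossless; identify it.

Decomposition 1: common = {FHL}, closure = {FGHIKL} → lossless.
Decomposition 2: common = {GI}, closure = {GI} → lossy.
Decomposition 3: common = {HI}, closure = {GHIK} → lossy.

Decomposition 1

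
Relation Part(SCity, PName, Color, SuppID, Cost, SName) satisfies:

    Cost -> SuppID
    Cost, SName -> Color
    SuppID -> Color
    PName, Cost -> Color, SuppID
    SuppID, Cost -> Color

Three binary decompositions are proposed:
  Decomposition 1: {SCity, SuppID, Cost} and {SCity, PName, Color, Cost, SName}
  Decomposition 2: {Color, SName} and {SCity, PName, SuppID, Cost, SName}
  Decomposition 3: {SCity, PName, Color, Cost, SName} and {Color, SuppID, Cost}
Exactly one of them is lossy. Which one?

Decomposition 2

Decomposition 1: common = {SCity, Cost}, closure = {SCity, Color, SuppID, Cost} → lossless.
Decomposition 2: common = {SName}, closure = {SName} → lossy.
Decomposition 3: common = {Color, Cost}, closure = {Color, SuppID, Cost} → lossless.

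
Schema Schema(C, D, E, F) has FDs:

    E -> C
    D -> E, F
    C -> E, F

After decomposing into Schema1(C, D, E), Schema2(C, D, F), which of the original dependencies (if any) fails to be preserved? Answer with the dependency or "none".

none

E → C lies within Schema1.
D → E, F: restricted closure across fragments reaches E, F.
C → E, F: restricted closure across fragments reaches E, F.
Every dependency is enforceable on the fragments, so the decomposition is dependency-preserving.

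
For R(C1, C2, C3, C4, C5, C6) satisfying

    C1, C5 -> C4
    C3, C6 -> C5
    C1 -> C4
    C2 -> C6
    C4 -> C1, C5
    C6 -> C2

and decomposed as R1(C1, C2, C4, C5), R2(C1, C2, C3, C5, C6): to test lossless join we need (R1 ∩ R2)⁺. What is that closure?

C1, C2, C4, C5, C6

R1 ∩ R2 = {C1, C2, C5}.
C1, C5 → C4 applies, adding C4
C2 → C6 applies, adding C6
Closure: {C1, C2, C4, C5, C6}.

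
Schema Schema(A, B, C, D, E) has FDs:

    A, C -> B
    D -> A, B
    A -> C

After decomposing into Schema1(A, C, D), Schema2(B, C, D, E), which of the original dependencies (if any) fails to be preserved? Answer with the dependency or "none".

Check A, C → B: no single fragment contains all of {A, B, C}, and the restricted closure of {A, C} across the fragments never reaches {B}.
D → A, B is preserved.
A → C is preserved.

A, C -> B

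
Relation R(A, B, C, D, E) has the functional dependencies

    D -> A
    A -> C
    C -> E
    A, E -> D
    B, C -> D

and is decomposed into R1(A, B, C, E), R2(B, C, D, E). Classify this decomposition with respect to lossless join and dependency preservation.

Lossless test: (B, C, E)⁺ = {A, B, C, D, E}, which contains all of one fragment — lossless.
Dependency preservation: the restricted closure of {D} across the fragments never reaches {A}, so D → A cannot be enforced without a join — not preserved.

lossless but not dependency-preserving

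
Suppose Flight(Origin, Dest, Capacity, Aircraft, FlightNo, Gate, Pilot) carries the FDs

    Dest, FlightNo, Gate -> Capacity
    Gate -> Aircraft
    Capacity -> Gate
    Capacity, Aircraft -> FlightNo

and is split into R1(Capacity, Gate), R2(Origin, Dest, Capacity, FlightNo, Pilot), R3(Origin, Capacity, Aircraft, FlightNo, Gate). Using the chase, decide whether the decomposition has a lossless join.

Chase test. Columns are Origin, Dest, Capacity, Aircraft, FlightNo, Gate, Pilot; row i has aⱼ where attribute j ∈ Ri, else bᵢⱼ.
Initial tableau (one row per fragment):
  row 1: b11 b12 a3 b14 b15 a6 b17
  row 2: a1 a2 a3 b24 a5 b26 a7
  row 3: a1 b32 a3 a4 a5 a6 b37
Rows 1 and 3 agree on Gate; apply Gate→Aircraft and equate their Aircraft entries.
Rows 1 and 2 agree on Capacity; apply Capacity→Gate and equate their Gate entries.
Rows 1 and 3 agree on Capacity, Aircraft; apply Capacity, Aircraft→FlightNo and equate their FlightNo entries.
Rows 1 and 2 agree on Gate; apply Gate→Aircraft and equate their Aircraft entries.
Row 2 is now all distinguished symbols — the join is lossless.

Yes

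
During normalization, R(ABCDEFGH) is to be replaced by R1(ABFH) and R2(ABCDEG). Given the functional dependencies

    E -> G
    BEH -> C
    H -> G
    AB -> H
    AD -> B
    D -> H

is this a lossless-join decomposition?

No

Common attributes: R1 ∩ R2 = {AB}.
Closure of {AB}: AB → H applies, adding H; H → G applies, adding G. So (AB)⁺ = {ABGH}.
The closure contains neither all of R1 = {ABFH} nor all of R2 = {ABCDEG}, so the common attributes are not a superkey of either fragment. The join is lossy.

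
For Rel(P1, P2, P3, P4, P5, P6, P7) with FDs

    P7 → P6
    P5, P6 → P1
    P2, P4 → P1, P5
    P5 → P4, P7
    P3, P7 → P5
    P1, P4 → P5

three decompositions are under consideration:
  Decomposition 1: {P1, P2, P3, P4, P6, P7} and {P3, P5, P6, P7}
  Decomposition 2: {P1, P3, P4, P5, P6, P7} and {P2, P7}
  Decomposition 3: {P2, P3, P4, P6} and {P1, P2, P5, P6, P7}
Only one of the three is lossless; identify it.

Decomposition 1: common = {P3, P6, P7}, closure = {P1, P3, P4, P5, P6, P7} → lossless.
Decomposition 2: common = {P7}, closure = {P6, P7} → lossy.
Decomposition 3: common = {P2, P6}, closure = {P2, P6} → lossy.

Decomposition 1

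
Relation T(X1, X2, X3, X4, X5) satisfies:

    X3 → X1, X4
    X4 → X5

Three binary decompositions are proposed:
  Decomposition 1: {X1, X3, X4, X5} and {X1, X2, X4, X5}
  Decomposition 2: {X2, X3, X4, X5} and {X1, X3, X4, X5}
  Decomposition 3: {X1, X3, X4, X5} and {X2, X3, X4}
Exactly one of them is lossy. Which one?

Decomposition 1: common = {X1, X4, X5}, closure = {X1, X4, X5} → lossy.
Decomposition 2: common = {X3, X4, X5}, closure = {X1, X3, X4, X5} → lossless.
Decomposition 3: common = {X3, X4}, closure = {X1, X3, X4, X5} → lossless.

Decomposition 1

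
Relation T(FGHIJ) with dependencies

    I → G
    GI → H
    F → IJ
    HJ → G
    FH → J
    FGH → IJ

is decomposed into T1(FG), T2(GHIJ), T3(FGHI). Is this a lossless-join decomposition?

Chase test. Columns are FGHIJ; row i has aⱼ where attribute j ∈ Ti, else bᵢⱼ.
Initial tableau (one row per fragment):
  row 1: a1 a2 b13 b14 b15
  row 2: b21 a2 a3 a4 a5
  row 3: a1 a2 a3 a4 b35
Rows 1 and 3 agree on F; apply F→IJ and equate their IJ entries.
Rows 1 and 2 agree on GI; apply GI→H and equate their H entries.
No row becomes fully distinguished — the join is lossy.

No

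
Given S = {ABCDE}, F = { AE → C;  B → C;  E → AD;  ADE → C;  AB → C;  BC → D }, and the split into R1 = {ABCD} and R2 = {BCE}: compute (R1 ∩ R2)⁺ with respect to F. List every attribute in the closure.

R1 ∩ R2 = {BC}.
BC → D applies, adding D
Closure: {BCD}.

BCD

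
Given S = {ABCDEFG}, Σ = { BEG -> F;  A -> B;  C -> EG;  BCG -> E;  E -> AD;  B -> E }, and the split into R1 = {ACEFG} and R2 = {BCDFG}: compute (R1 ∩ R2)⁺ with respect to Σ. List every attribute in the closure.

R1 ∩ R2 = {CFG}.
C → EG applies, adding E
E → AD applies, adding AD
A → B applies, adding B
Closure: {ABCDEFG}.

ABCDEFG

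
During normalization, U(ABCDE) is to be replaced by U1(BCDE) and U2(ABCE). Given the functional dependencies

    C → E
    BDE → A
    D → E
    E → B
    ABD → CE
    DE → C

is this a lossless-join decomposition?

No

Common attributes: U1 ∩ U2 = {BCE}.
No dependency enlarges {BCE}, so (BCE)⁺ = {BCE}.
The closure contains neither all of U1 = {BCDE} nor all of U2 = {ABCE}, so the common attributes are not a superkey of either fragment. The join is lossy.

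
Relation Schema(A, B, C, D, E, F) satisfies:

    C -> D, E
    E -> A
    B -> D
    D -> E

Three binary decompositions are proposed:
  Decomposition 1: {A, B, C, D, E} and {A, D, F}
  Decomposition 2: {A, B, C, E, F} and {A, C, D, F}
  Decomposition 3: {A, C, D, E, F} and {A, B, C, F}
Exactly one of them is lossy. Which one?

Decomposition 1

Decomposition 1: common = {A, D}, closure = {A, D, E} → lossy.
Decomposition 2: common = {A, C, F}, closure = {A, C, D, E, F} → lossless.
Decomposition 3: common = {A, C, F}, closure = {A, C, D, E, F} → lossless.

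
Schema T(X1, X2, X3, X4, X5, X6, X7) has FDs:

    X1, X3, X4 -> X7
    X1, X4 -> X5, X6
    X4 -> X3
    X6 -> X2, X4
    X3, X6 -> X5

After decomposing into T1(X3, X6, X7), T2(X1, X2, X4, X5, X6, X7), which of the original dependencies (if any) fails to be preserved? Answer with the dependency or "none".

Check X4 → X3: no single fragment contains all of {X3, X4}, and the restricted closure of {X4} across the fragments never reaches {X3}.
X1, X3, X4 → X7 is preserved.
X1, X4 → X5, X6 is preserved.
X6 → X2, X4 is preserved.
X3, X6 → X5 is preserved.

X4 -> X3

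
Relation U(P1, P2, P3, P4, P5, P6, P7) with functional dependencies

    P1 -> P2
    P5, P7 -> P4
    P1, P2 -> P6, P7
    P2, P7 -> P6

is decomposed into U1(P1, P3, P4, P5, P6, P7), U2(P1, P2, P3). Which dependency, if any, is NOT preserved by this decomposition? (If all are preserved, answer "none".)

Check P2, P7 → P6: no single fragment contains all of {P2, P6, P7}, and the restricted closure of {P2, P7} across the fragments never reaches {P6}.
P1 → P2 is preserved.
P5, P7 → P4 is preserved.
P1, P2 → P6, P7 is preserved.

P2, P7 -> P6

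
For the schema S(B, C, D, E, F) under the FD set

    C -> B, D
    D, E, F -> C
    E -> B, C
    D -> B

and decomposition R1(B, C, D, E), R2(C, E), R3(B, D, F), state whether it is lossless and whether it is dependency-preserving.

lossy but dependency-preserving

Lossless test (chase): Rows 1 and 2 agree on C; apply C→B, D and equate their B, D entries. No row becomes fully distinguished — the join is lossy.
Dependency preservation: D, E, F → C is not contained in any single fragment, but the restricted closure of its left-hand side across the fragments still reaches the right-hand side; the remaining FDs each lie inside some fragment. All dependencies are preserved.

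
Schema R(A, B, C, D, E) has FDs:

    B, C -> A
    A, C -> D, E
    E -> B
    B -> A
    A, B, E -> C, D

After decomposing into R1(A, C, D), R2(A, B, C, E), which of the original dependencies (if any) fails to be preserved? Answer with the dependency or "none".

B, C → A lies within R2.
A, C → D, E: restricted closure across fragments reaches D, E.
E → B lies within R2.
B → A lies within R2.
A, B, E → C, D: restricted closure across fragments reaches C, D.
Every dependency is enforceable on the fragments, so the decomposition is dependency-preserving.

none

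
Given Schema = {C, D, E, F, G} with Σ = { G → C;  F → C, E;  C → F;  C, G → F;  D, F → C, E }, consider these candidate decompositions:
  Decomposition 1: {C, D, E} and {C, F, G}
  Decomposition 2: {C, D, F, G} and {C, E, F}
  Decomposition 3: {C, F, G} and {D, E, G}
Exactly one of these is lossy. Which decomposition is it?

Decomposition 1: common = {C}, closure = {C, E, F} → lossy.
Decomposition 2: common = {C, F}, closure = {C, E, F} → lossless.
Decomposition 3: common = {G}, closure = {C, E, F, G} → lossless.

Decomposition 1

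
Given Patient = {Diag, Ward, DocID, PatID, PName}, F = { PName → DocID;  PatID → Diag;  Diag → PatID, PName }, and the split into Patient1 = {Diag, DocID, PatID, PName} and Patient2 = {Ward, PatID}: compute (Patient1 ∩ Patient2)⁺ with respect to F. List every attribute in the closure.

Diag, DocID, PatID, PName

Patient1 ∩ Patient2 = {PatID}.
PatID → Diag applies, adding Diag
Diag → PatID, PName applies, adding PName
PName → DocID applies, adding DocID
Closure: {Diag, DocID, PatID, PName}.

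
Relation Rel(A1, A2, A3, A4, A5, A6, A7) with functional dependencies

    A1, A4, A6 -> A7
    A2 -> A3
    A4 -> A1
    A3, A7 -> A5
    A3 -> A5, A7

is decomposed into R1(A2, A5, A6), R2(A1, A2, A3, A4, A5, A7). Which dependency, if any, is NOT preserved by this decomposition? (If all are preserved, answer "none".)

A1, A4, A6 -> A7

Check A1, A4, A6 → A7: no single fragment contains all of {A1, A4, A6, A7}, and the restricted closure of {A1, A4, A6} across the fragments never reaches {A7}.
A2 → A3 is preserved.
A4 → A1 is preserved.
A3, A7 → A5 is preserved.
A3 → A5, A7 is preserved.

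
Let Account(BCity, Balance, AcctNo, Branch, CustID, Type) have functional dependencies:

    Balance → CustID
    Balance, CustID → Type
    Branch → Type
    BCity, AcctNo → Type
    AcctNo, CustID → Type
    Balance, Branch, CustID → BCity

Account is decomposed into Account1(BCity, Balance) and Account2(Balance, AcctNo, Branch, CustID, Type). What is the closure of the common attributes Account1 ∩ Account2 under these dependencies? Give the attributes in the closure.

Balance, CustID, Type

Account1 ∩ Account2 = {Balance}.
Balance → CustID applies, adding CustID
Balance, CustID → Type applies, adding Type
Closure: {Balance, CustID, Type}.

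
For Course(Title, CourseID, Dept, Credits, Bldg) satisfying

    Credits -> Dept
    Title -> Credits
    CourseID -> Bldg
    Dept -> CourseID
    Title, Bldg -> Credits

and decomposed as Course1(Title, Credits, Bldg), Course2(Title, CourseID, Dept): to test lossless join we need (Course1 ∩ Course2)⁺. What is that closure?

Title, CourseID, Dept, Credits, Bldg

Course1 ∩ Course2 = {Title}.
Title → Credits applies, adding Credits
Credits → Dept applies, adding Dept
Dept → CourseID applies, adding CourseID
CourseID → Bldg applies, adding Bldg
Closure: {Title, CourseID, Dept, Credits, Bldg}.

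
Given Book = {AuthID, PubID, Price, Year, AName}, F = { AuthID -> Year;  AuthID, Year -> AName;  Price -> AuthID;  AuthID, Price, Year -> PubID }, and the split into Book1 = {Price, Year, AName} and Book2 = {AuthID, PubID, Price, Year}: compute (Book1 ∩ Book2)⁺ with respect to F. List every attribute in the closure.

Book1 ∩ Book2 = {Price, Year}.
Price → AuthID applies, adding AuthID
AuthID, Price, Year → PubID applies, adding PubID
AuthID, Year → AName applies, adding AName
Closure: {AuthID, PubID, Price, Year, AName}.

AuthID, PubID, Price, Year, AName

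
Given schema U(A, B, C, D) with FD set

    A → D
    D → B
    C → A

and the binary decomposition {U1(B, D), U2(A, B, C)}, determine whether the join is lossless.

Common attributes: U1 ∩ U2 = {B}.
No dependency enlarges {B}, so (B)⁺ = {B}.
The closure contains neither all of U1 = {B, D} nor all of U2 = {A, B, C}, so the common attributes are not a superkey of either fragment. The join is lossy.

No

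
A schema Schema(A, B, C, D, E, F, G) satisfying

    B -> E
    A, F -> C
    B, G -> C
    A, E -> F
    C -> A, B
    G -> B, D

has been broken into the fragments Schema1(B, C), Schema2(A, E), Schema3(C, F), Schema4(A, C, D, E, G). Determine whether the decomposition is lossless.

Chase test. Columns are A, B, C, D, E, F, G; row i has aⱼ where attribute j ∈ Schemai, else bᵢⱼ.
Initial tableau (one row per fragment):
  row 1: b11 a2 a3 b14 b15 b16 b17
  row 2: a1 b22 b23 b24 a5 b26 b27
  row 3: b31 b32 a3 b34 b35 a6 b37
  row 4: a1 b42 a3 a4 a5 b46 a7
Rows 2 and 4 agree on A, E; apply A, E→F and equate their F entries.
Rows 1 and 3 agree on C; apply C→A, B and equate their A, B entries.
Rows 1 and 4 agree on C; apply C→A, B and equate their A, B entries.
Rows 1 and 3 agree on B; apply B→E and equate their E entries.
Rows 1 and 4 agree on B; apply B→E and equate their E entries.
Rows 2 and 4 agree on A, F; apply A, F→C and equate their C entries.
Rows 1 and 2 agree on A, E; apply A, E→F and equate their F entries.
Rows 1 and 3 agree on A, E; apply A, E→F and equate their F entries.
Rows 1 and 2 agree on C; apply C→A, B and equate their A, B entries.
Row 4 is now all distinguished symbols — the join is lossless.

Yes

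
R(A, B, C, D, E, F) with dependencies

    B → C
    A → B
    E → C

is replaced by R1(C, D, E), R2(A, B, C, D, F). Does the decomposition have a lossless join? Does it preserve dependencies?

Lossless test: (C, D)⁺ = {C, D}, which is a superkey of neither fragment — lossy.
Dependency preservation: every FD's attributes lie within a single fragment, so each can be enforced locally — preserved.

lossy but dependency-preserving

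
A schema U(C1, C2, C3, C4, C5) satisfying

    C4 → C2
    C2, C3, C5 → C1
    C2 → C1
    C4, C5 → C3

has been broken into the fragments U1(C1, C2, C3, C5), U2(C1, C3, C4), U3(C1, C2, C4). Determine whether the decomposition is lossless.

Chase test. Columns are C1, C2, C3, C4, C5; row i has aⱼ where attribute j ∈ Ui, else bᵢⱼ.
Initial tableau (one row per fragment):
  row 1: a1 a2 a3 b14 a5
  row 2: a1 b22 a3 a4 b25
  row 3: a1 a2 b33 a4 b35
Rows 2 and 3 agree on C4; apply C4→C2 and equate their C2 entries.
No row becomes fully distinguished — the join is lossy.

No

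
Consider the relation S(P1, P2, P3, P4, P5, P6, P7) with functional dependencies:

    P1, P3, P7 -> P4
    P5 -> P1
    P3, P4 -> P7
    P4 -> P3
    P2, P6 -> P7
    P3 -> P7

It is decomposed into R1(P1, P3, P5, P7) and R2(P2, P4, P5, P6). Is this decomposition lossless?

Common attributes: R1 ∩ R2 = {P5}.
Closure of {P5}: P5 → P1 applies, adding P1. So (P5)⁺ = {P1, P5}.
The closure contains neither all of R1 = {P1, P3, P5, P7} nor all of R2 = {P2, P4, P5, P6}, so the common attributes are not a superkey of either fragment. The join is lossy.

No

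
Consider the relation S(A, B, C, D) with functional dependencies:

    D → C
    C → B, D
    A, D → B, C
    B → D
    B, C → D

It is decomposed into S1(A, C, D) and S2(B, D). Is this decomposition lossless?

Common attributes: S1 ∩ S2 = {D}.
Closure of {D}: D → C applies, adding C; C → B, D applies, adding B. So (D)⁺ = {B, C, D}.
This closure contains every attribute of S2, so S1 ∩ S2 → S2. The join is lossless.

Yes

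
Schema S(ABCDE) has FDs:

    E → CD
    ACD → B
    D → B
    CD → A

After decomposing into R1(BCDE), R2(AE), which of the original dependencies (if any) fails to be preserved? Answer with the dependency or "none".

Check CD → A: no single fragment contains all of {ACD}, and the restricted closure of {CD} across the fragments never reaches {A}.
E → CD is preserved.
ACD → B is preserved.
D → B is preserved.

CD → A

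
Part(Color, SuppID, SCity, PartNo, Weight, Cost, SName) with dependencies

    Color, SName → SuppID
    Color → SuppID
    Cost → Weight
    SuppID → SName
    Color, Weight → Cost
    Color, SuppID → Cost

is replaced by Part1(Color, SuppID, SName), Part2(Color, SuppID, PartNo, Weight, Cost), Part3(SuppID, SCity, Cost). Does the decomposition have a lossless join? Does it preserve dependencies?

lossy but dependency-preserving

Lossless test (chase): Rows 2 and 3 agree on Cost; apply Cost→Weight and equate their Weight entries. Rows 1 and 2 agree on SuppID; apply SuppID→SName and equate their SName entries. Rows 1 and 3 agree on SuppID; apply SuppID→SName and equate their SName entries. Rows 1 and 2 agree on Color, SuppID; apply Color, SuppID→Cost and equate their Cost entries. Rows 1 and 2 agree on Cost; apply Cost→Weight and equate their Weight entries. No row becomes fully distinguished — the join is lossy.
Dependency preservation: every FD's attributes lie within a single fragment, so each can be enforced locally — preserved.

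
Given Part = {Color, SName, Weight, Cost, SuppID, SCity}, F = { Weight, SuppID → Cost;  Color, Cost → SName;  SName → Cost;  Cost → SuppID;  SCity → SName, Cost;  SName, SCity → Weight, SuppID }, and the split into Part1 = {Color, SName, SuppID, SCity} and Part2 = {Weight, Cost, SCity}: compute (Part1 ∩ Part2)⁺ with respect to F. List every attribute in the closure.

Part1 ∩ Part2 = {SCity}.
SCity → SName, Cost applies, adding SName, Cost
SName, SCity → Weight, SuppID applies, adding Weight, SuppID
Closure: {SName, Weight, Cost, SuppID, SCity}.

SName, Weight, Cost, SuppID, SCity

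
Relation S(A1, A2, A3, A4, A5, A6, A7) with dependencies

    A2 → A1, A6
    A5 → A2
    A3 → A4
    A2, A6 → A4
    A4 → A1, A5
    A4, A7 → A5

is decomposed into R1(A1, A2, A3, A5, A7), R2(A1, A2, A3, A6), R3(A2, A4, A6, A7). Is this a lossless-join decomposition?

Chase test. Columns are A1, A2, A3, A4, A5, A6, A7; row i has aⱼ where attribute j ∈ Ri, else bᵢⱼ.
Initial tableau (one row per fragment):
  row 1: a1 a2 a3 b14 a5 b16 a7
  row 2: a1 a2 a3 b24 b25 a6 b27
  row 3: b31 a2 b33 a4 b35 a6 a7
Rows 1 and 2 agree on A2; apply A2→A1, A6 and equate their A1, A6 entries.
Rows 1 and 3 agree on A2; apply A2→A1, A6 and equate their A1, A6 entries.
Rows 1 and 2 agree on A3; apply A3→A4 and equate their A4 entries.
Rows 1 and 3 agree on A2, A6; apply A2, A6→A4 and equate their A4 entries.
Rows 1 and 2 agree on A4; apply A4→A1, A5 and equate their A1, A5 entries.
Rows 1 and 3 agree on A4; apply A4→A1, A5 and equate their A1, A5 entries.
Row 1 is now all distinguished symbols — the join is lossless.

Yes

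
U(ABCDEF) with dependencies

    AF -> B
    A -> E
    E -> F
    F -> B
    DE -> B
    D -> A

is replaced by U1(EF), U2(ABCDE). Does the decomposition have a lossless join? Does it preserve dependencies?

Lossless test: (E)⁺ = {BEF}, which contains all of one fragment — lossless.
Dependency preservation: the restricted closure of {F} across the fragments never reaches {B}, so F → B cannot be enforced without a join — not preserved.

lossless but not dependency-preserving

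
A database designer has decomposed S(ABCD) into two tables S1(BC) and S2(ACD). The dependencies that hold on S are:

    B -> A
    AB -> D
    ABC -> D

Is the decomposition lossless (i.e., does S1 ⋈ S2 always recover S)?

Common attributes: S1 ∩ S2 = {C}.
No dependency enlarges {C}, so (C)⁺ = {C}.
The closure contains neither all of S1 = {BC} nor all of S2 = {ACD}, so the common attributes are not a superkey of either fragment. The join is lossy.

No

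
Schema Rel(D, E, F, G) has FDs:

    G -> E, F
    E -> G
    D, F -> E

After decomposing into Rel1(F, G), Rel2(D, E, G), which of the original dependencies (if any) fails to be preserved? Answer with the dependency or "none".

Check D, F → E: no single fragment contains all of {D, E, F}, and the restricted closure of {D, F} across the fragments never reaches {E}.
G → E, F is preserved.
E → G is preserved.

D, F -> E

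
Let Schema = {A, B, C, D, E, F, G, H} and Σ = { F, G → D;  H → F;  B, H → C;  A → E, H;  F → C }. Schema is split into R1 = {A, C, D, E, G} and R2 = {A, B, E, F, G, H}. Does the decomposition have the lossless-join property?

Common attributes: R1 ∩ R2 = {A, E, G}.
Closure of {A, E, G}: A → E, H applies, adding H; H → F applies, adding F; F → C applies, adding C; F, G → D applies, adding D. So (A, E, G)⁺ = {A, C, D, E, F, G, H}.
This closure contains every attribute of R1, so R1 ∩ R2 → R1. The join is lossless.

Yes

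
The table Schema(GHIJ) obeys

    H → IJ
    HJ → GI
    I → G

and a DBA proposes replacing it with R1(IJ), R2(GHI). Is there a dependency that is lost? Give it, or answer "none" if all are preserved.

Check H → IJ: no single fragment contains all of {HIJ}, and the restricted closure of {H} across the fragments never reaches {IJ}.
HJ → GI is preserved.
I → G is preserved.

H → IJ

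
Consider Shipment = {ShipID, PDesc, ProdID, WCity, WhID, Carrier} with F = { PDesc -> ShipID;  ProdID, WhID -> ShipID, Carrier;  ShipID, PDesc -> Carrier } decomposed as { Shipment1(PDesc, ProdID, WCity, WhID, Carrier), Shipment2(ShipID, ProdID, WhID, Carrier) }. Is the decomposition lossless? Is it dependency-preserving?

lossless but not dependency-preserving

Lossless test: (ProdID, WhID, Carrier)⁺ = {ShipID, ProdID, WhID, Carrier}, which contains all of one fragment — lossless.
Dependency preservation: the restricted closure of {PDesc} across the fragments never reaches {ShipID}, so PDesc → ShipID cannot be enforced without a join — not preserved.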